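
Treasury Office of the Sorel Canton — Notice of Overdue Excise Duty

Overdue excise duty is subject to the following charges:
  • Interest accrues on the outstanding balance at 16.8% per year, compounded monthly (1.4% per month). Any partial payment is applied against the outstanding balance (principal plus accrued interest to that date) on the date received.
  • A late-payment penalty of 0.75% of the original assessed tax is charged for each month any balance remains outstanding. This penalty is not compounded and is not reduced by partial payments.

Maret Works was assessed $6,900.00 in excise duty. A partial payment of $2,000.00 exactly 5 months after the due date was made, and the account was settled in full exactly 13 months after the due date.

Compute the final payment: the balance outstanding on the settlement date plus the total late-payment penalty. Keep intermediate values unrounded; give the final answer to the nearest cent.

Balance at month 5: $6,900.0000 × (1 + 0.014)^5 = $7,396.7147…
After $2,000.00 payment: $7,396.7147… − $2,000.00 = $5,396.7147…
Balance at month 13: $5,396.7147… × (1 + 0.014)^8 = $6,031.6078…
Penalty: 13 × 0.75% × $6,900.00 = $672.75
Final settlement = outstanding balance + penalty = $6,031.6078… + $672.75 = $6,704.36

$6,704.36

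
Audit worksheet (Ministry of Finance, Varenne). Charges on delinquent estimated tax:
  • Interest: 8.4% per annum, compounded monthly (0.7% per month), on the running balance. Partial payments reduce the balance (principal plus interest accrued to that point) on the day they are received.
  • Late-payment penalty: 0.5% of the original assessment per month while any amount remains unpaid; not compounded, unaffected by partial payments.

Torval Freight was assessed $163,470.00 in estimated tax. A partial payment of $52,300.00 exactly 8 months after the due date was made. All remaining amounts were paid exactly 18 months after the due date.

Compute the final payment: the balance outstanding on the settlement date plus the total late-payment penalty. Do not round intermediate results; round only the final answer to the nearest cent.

Balance at month 8: $163,470.0000 × (1 + 0.007)^8 = $172,851.7684…
After $52,300.00 payment: $172,851.7684… − $52,300.00 = $120,551.7684…
Balance at month 18: $120,551.7684… × (1 + 0.007)^10 = $129,261.2320…
Penalty: 18 × 0.5% × $163,470.00 = $14,712.30
Final settlement = outstanding balance + penalty = $129,261.2320… + $14,712.30 = $143,973.53

$143,973.53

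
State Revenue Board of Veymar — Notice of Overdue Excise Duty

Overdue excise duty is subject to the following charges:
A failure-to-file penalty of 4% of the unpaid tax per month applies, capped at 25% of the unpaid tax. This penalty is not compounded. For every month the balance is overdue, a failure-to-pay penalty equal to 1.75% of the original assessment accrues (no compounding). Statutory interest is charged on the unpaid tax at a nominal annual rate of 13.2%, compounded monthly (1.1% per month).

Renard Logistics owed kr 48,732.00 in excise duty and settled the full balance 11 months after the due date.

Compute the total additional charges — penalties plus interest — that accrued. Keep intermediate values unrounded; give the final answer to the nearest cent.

Failure-to-file: 11 × 4% × kr 48,732.00 = kr 21,442.08, capped at 25% × kr 48,732.00 = kr 12,183.00
Failure-to-pay penalty: 11 × 1.75% × kr 48,732.00 = kr 9,380.91
Interest: kr 48,732.00 × ((1 + 0.011)^11 − 1) = kr 48,732.00 × 0.1278795… = kr 6,231.8249…
Penalties + interest = kr 21,563.9100 + kr 6,231.8249… = kr 27,795.73

kr 27,795.73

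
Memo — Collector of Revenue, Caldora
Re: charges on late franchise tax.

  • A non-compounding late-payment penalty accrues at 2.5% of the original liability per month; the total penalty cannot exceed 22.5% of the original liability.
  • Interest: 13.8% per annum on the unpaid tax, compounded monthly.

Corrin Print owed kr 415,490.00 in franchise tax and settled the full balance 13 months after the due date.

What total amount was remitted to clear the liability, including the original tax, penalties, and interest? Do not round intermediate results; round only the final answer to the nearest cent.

Penalty (uncapped): 13 × 2.5% × kr 415,490.00 = kr 135,034.25; cap = 22.5% × kr 415,490.00 = kr 93,485.25 → penalty = kr 93,485.25
Interest (13.8%/yr ÷ 12 = 1.15%/month): kr 415,490.00 × ((1 + 0.0115)^13 − 1) = kr 66,587.7730…
Total = kr 415,490.00 + kr 93,485.2500 + kr 66,587.7730… = kr 575,563.02

kr 575,563.02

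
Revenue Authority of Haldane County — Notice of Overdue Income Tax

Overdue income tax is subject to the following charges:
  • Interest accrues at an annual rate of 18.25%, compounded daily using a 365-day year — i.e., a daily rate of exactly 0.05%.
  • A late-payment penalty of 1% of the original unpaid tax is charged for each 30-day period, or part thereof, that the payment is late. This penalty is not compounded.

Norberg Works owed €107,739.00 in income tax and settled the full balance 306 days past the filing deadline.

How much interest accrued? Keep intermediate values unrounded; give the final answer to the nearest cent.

Interest: €107,739.00 × ((1 + 0.0005)^306 − 1) = €107,739.00 × 0.16528042… = €17,807.1473…

€17,807.15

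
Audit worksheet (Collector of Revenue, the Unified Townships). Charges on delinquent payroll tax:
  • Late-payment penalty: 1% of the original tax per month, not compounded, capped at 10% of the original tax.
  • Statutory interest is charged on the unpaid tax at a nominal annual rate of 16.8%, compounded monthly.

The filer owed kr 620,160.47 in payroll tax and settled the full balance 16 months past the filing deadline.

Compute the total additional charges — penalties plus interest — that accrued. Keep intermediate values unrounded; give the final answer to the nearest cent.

kr 216,515.98

Penalty (uncapped): 16 × 1% × kr 620,160.47 = kr 99,225.68…; cap = 10% × kr 620,160.47 = kr 62,016.05… → penalty = kr 62,016.05…
Interest (16.8%/yr ÷ 12 = 1.4%/month): kr 620,160.47 × ((1 + 0.014)^16 − 1) = kr 154,499.9378…
Penalties + interest = kr 62,016.0470 + kr 154,499.9378… = kr 216,515.98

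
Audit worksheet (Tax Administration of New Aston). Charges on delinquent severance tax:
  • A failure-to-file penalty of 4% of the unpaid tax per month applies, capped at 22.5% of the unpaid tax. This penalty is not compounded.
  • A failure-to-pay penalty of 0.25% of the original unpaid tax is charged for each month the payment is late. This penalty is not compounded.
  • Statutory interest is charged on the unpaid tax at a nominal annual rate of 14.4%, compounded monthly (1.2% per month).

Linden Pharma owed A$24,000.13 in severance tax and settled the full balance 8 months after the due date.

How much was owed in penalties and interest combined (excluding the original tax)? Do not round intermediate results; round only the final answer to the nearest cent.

Failure-to-file: 8 × 4% × A$24,000.13 = A$7,680.04…, capped at 22.5% × A$24,000.13 = A$5,400.03…
Failure-to-pay penalty = 0.25% × A$24,000.13 × 8 mo = A$480.00…
Interest: A$24,000.13 × ((1 + 0.012)^8 − 1) = A$24,000.13 × 0.1001302… = A$2,403.1386…
Penalties + interest = A$5,880.0319… + A$2,403.1386… = A$8,283.17

A$8,283.17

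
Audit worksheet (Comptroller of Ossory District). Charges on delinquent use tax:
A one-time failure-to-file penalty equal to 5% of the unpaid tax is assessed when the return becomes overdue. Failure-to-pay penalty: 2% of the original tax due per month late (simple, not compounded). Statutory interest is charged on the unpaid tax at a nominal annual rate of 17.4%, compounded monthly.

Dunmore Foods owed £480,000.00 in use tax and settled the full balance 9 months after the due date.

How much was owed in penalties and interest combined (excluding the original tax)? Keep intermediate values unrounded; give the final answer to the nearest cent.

£176,798.75

Failure-to-file penalty: 5% × £480,000.00 = £24,000.00
Failure-to-pay penalty = 2% × £480,000.00 × 9 mo = £86,400.00
Interest (17.4%/yr ÷ 12 = 1.45%/month): £480,000.00 × ((1 + 0.0145)^9 − 1) = £66,398.7532…
Penalties + interest = £110,400.0000 + £66,398.7532… = £176,798.75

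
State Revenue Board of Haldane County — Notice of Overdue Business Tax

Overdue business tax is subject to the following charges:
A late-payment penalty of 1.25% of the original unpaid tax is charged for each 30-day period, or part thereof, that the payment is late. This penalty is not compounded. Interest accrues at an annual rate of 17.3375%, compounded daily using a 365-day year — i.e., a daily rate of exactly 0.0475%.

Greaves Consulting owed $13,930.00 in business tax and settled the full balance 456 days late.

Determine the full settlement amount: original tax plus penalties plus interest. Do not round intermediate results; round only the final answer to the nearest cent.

$20,084.04

Penalty periods: ⌈456/30⌉ = 16; penalty = 16 × 1.25% × $13,930.00 = $2,786.00
Interest: $13,930.00 × ((1 + 0.000475)^456 − 1) = $13,930.00 × 0.24178340… = $3,368.0428…
Total = $13,930.00 + $2,786.0000 + $3,368.0428… = $20,084.04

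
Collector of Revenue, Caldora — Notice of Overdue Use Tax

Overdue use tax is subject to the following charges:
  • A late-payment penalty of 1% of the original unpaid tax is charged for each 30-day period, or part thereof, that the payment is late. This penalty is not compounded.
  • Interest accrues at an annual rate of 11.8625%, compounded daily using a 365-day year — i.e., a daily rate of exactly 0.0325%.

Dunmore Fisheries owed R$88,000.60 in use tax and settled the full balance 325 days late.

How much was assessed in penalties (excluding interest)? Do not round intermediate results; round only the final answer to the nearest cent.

R$9,680.07

Penalty periods: ⌈325/30⌉ = 11; penalty = 11 × 1% × R$88,000.60 = R$9,680.07…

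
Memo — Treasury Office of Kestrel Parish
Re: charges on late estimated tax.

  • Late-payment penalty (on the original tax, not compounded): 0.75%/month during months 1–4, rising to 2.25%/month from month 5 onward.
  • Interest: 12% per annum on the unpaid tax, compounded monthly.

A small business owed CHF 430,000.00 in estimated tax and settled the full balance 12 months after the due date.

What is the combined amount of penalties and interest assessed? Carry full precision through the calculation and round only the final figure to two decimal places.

CHF 144,834.76

Penalty, months 1–4: 4 × 0.75% × CHF 430,000.00 = CHF 12,900.00
Penalty, months 5–12: 8 × 2.25% × CHF 430,000.00 = CHF 77,400.00
Interest (12%/yr ÷ 12 = 1%/month): CHF 430,000.00 × ((1 + 0.01)^12 − 1) = CHF 54,534.7630…
Penalties + interest = CHF 90,300.0000 + CHF 54,534.7630… = CHF 144,834.76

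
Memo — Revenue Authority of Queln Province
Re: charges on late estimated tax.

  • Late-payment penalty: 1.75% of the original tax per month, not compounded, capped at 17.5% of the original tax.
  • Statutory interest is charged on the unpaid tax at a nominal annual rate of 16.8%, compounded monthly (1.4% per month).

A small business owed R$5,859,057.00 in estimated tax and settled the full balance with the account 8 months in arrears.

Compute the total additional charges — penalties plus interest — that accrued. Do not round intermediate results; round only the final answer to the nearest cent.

R$1,509,553.13

Penalty: 8 × 1.75% × R$5,859,057.00 = R$820,267.98 (below the 17.5% cap of R$1,025,334.98…)
Interest: R$5,859,057.00 × ((1 + 0.014)^8 − 1) = R$5,859,057.00 × 0.1176444… = R$689,285.1484…
Penalties + interest = R$820,267.9800 + R$689,285.1484… = R$1,509,553.13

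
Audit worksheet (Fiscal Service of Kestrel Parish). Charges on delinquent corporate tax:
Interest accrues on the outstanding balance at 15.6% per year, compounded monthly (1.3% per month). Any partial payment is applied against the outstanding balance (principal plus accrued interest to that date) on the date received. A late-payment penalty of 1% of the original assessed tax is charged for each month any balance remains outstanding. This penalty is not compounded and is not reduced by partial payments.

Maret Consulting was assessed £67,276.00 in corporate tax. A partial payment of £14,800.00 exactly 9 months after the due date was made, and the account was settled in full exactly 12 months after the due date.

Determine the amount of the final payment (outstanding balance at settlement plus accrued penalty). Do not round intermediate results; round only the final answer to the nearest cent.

£71,243.32

Balance at month 9: £67,276.0000 × (1 + 0.013)^9 = £75,569.2601…
After £14,800.00 payment: £75,569.2601… − £14,800.00 = £60,769.2601…
Balance at month 12: £60,769.2601… × (1 + 0.013)^3 = £63,170.2048…
Penalty: 12 × 1% × £67,276.00 = £8,073.12
Final settlement = outstanding balance + penalty = £63,170.2048… + £8,073.12 = £71,243.32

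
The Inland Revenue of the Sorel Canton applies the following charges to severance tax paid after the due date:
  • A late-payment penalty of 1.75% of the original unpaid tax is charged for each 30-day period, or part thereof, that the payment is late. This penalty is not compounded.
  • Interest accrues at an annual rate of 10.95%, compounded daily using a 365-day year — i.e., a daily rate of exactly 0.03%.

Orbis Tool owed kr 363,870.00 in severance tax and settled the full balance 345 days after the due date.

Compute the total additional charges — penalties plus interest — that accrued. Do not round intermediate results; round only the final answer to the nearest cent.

kr 116,084.93

Penalty periods: ⌈345/30⌉ = 12; penalty = 12 × 1.75% × kr 363,870.00 = kr 76,412.70
Interest: kr 363,870.00 × ((1 + 0.0003)^345 − 1) = kr 363,870.00 × 0.10902858… = kr 39,672.2290…
Penalties + interest = kr 76,412.7000 + kr 39,672.2290… = kr 116,084.93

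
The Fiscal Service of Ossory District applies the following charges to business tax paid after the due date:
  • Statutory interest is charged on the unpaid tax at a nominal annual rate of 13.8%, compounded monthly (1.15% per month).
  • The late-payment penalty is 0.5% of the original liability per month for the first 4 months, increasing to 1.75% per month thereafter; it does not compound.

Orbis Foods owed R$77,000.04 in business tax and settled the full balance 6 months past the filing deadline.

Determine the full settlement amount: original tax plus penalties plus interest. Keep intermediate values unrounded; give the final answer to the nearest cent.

Penalty, months 1–4: 4 × 0.5% × R$77,000.04 = R$1,540.00…
Penalty, months 5–6: 2 × 1.75% × R$77,000.04 = R$2,695.00…
Interest: R$77,000.04 × ((1 + 0.0115)^6 − 1) = R$77,000.04 × 0.0710144… = R$5,468.1140…
Total = R$77,000.04 + R$4,235.0022 + R$5,468.1140… = R$86,703.16

R$86,703.16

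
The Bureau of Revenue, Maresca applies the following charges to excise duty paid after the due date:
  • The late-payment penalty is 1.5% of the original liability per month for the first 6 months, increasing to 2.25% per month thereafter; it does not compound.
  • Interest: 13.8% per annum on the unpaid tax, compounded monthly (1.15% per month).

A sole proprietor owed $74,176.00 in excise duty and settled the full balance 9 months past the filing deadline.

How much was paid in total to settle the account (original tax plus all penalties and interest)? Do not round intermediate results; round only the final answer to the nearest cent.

$93,898.73

Penalty, months 1–6: 6 × 1.5% × $74,176.00 = $6,675.84
Penalty, months 7–9: 3 × 2.25% × $74,176.00 = $5,006.88
Interest: $74,176.00 × ((1 + 0.0115)^9 − 1) = $74,176.00 × 0.1083910… = $8,040.0095…
Total = $74,176.00 + $11,682.7200 + $8,040.0095… = $93,898.73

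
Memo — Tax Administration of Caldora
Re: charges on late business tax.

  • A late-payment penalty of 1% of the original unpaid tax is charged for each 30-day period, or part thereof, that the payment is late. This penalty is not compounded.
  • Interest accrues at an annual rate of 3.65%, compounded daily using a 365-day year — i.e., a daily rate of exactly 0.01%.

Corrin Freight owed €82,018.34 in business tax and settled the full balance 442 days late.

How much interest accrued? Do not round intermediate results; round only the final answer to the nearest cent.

€3,706.33

Interest: €82,018.34 × ((1 + 0.0001)^442 − 1) = €82,018.34 × 0.04518906… = €3,706.3319…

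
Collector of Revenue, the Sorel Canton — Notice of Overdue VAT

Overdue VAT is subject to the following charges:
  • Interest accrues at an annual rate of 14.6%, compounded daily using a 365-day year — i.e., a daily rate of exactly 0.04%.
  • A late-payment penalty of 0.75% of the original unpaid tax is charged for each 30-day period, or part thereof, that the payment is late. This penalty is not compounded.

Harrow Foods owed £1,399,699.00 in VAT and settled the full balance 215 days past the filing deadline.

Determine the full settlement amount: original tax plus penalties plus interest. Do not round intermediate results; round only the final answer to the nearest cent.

Penalty periods: ⌈215/30⌉ = 8; penalty = 8 × 0.75% × £1,399,699.00 = £83,981.94
Interest: £1,399,699.00 × ((1 + 0.0004)^215 − 1) = £1,399,699.00 × 0.08978759… = £125,675.5982…
Total = £1,399,699.00 + £83,981.9400 + £125,675.5982… = £1,609,356.54

£1,609,356.54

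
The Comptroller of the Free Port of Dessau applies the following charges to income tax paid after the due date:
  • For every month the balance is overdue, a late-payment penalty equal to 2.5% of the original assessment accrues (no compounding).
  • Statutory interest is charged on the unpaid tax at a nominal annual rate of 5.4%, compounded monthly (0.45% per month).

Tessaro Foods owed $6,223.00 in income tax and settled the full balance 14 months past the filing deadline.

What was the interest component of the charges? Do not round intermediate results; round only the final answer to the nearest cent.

Interest: $6,223.00 × ((1 + 0.0045)^14 − 1) = $6,223.00 × 0.0648763… = $403.7254…

$403.73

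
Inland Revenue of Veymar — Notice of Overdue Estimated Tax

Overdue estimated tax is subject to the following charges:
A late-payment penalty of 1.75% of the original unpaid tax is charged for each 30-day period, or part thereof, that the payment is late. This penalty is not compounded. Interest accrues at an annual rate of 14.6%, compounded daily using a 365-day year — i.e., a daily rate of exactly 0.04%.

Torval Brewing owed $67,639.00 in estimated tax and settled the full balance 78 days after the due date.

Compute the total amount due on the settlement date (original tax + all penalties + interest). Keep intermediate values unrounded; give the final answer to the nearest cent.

$73,333.22

Penalty periods: ⌈78/30⌉ = 3; penalty = 3 × 1.75% × $67,639.00 = $3,551.05…
Interest: $67,639.00 × ((1 + 0.0004)^78 − 1) = $67,639.00 × 0.03168539… = $2,143.1678…
Total = $67,639.00 + $3,551.0475 + $2,143.1678… = $73,333.22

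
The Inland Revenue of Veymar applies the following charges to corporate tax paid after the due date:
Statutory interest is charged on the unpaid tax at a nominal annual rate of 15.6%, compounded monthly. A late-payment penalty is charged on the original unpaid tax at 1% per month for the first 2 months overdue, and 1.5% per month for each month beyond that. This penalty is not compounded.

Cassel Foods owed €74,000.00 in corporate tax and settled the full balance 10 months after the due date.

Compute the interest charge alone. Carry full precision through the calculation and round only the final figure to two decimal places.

€10,202.73

Interest (15.6%/yr ÷ 12 = 1.3%/month): €74,000.00 × ((1 + 0.013)^10 − 1) = €10,202.7302…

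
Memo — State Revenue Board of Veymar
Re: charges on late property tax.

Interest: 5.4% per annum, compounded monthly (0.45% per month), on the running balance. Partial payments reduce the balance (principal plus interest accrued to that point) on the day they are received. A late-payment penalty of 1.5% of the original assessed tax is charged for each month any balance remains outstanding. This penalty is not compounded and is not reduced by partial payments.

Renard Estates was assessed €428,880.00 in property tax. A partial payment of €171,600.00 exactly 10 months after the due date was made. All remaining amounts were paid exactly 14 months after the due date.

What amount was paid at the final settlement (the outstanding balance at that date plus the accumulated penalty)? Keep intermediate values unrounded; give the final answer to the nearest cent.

€372,059.25

Balance at month 10: €428,880.0000 × (1 + 0.0045)^10 = €448,575.1438…
After €171,600.00 payment: €448,575.1438… − €171,600.00 = €276,975.1438…
Balance at month 14: €276,975.1438… × (1 + 0.0045)^4 = €281,994.4500…
Penalty: 14 × 1.5% × €428,880.00 = €90,064.80
Final settlement = outstanding balance + penalty = €281,994.4500… + €90,064.80 = €372,059.25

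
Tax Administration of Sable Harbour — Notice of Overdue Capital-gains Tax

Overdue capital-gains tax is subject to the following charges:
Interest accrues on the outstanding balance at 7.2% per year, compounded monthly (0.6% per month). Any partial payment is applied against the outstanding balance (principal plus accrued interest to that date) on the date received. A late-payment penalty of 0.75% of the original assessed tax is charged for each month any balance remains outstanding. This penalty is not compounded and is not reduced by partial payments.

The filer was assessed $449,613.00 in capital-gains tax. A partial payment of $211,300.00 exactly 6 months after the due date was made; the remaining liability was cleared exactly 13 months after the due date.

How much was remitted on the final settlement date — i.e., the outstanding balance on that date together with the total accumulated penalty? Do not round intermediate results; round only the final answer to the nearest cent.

Balance at month 6: $449,613.0000 × (1 + 0.006)^6 = $466,043.8101…
After $211,300.00 payment: $466,043.8101… − $211,300.00 = $254,743.8101…
Balance at month 13: $254,743.8101… × (1 + 0.006)^7 = $265,637.5739…
Penalty: 13 × 0.75% × $449,613.00 = $43,837.27…
Final settlement = outstanding balance + penalty = $265,637.5739… + $43,837.27… = $309,474.84

$309,474.84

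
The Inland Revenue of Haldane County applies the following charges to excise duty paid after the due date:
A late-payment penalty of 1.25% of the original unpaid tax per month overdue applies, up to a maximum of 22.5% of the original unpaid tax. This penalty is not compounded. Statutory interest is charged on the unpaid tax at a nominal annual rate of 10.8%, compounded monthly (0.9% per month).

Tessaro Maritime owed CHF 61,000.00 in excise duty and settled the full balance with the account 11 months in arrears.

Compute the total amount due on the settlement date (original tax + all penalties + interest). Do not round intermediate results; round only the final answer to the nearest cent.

CHF 75,705.73

Penalty: 11 × 1.25% × CHF 61,000.00 = CHF 8,387.50 (below the 22.5% cap of CHF 13,725.00)
Interest: CHF 61,000.00 × ((1 + 0.009)^11 − 1) = CHF 61,000.00 × 0.1035775… = CHF 6,318.2261…
Total = CHF 61,000.00 + CHF 8,387.5000 + CHF 6,318.2261… = CHF 75,705.73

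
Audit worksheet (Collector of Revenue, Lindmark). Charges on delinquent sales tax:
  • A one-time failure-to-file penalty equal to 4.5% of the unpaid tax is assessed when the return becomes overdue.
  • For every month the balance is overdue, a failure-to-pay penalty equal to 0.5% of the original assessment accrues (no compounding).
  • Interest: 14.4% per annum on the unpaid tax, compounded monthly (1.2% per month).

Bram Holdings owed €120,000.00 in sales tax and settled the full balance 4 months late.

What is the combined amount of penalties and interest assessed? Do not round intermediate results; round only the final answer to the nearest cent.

Failure-to-file penalty: 4.5% × €120,000.00 = €5,400.00
Failure-to-pay penalty: 4 × 0.5% × €120,000.00 = €2,400.00
Interest: €120,000.00 × ((1 + 0.012)^4 − 1) = €120,000.00 × 0.0488709… = €5,864.5119…
Penalties + interest = €7,800.0000 + €5,864.5119… = €13,664.51

€13,664.51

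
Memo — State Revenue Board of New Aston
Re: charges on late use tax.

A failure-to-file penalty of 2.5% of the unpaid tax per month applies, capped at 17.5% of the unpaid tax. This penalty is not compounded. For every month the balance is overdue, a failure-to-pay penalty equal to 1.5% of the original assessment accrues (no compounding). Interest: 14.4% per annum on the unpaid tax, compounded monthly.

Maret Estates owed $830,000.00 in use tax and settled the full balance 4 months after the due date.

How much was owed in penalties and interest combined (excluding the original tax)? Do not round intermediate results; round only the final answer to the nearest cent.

Failure-to-file: 4 × 2.5% × $830,000.00 = $83,000.00 (under the 17.5% cap)
Failure-to-pay penalty = 1.5% × $830,000.00 × 4 mo = $49,800.00
Interest (14.4%/yr ÷ 12 = 1.2%/month): $830,000.00 × ((1 + 0.012)^4 − 1) = $40,562.8742…
Penalties + interest = $132,800.0000 + $40,562.8742… = $173,362.87

$173,362.87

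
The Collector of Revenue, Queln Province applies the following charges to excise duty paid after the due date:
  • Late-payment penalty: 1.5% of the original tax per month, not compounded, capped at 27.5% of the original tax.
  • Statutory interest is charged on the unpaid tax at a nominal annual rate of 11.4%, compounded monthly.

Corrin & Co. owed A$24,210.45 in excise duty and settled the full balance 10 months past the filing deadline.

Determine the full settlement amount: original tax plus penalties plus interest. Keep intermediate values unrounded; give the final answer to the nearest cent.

Penalty: 10 × 1.5% × A$24,210.45 = A$3,631.57… (below the 27.5% cap of A$6,657.87…)
Interest (11.4%/yr ÷ 12 = 0.95%/month): A$24,210.45 × ((1 + 0.0095)^10 − 1) = A$2,400.8502…
Total = A$24,210.45 + A$3,631.5675 + A$2,400.8502… = A$30,242.87

A$30,242.87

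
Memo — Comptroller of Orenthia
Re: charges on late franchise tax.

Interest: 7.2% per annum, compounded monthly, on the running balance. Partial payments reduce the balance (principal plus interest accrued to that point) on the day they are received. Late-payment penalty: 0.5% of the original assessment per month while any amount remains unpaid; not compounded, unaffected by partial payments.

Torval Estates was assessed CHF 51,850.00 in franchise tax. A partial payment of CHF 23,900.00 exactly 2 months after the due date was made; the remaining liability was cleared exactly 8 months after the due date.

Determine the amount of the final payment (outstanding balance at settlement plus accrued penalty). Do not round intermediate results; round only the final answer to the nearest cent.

Monthly rate = 7.2% ÷ 12 = 0.6%
Balance at month 2: CHF 51,850.0000 × (1 + 0.006)^2 = CHF 52,474.0666
After CHF 23,900.00 payment: CHF 52,474.0666 − CHF 23,900.00 = CHF 28,574.0666
Balance at month 8: CHF 28,574.0666 × (1 + 0.006)^6 = CHF 29,618.2870…
Penalty: 8 × 0.5% × CHF 51,850.00 = CHF 2,074.00
Final settlement = outstanding balance + penalty = CHF 29,618.2870… + CHF 2,074.00 = CHF 31,692.29

CHF 31,692.29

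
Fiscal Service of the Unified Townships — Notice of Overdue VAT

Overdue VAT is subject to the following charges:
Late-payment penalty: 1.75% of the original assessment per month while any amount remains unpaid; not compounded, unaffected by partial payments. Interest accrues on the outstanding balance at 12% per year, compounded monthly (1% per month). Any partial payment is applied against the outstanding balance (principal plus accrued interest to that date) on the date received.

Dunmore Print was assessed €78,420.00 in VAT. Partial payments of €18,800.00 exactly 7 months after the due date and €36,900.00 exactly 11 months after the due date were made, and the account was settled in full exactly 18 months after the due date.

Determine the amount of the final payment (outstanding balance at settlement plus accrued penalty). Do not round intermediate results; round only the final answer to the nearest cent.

€57,967.83

Balance at month 7: €78,420.0000 × (1 + 0.01)^7 = €84,076.8543…
After €18,800.00 payment: €84,076.8543… − €18,800.00 = €65,276.8543…
Balance at month 11: €65,276.8543… × (1 + 0.01)^4 = €67,927.3564…
After €36,900.00 payment: €67,927.3564… − €36,900.00 = €31,027.3564…
Balance at month 18: €31,027.3564… × (1 + 0.01)^7 = €33,265.5256…
Penalty: 18 × 1.75% × €78,420.00 = €24,702.30
Final settlement = outstanding balance + penalty = €33,265.5256… + €24,702.30 = €57,967.83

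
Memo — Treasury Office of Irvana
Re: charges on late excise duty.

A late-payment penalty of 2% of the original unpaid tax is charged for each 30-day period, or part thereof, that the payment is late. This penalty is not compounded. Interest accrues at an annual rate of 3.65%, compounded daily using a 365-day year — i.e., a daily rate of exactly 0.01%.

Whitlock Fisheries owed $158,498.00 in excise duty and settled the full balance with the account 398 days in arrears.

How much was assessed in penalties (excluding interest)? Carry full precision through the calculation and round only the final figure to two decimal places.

$44,379.44

Penalty periods: ⌈398/30⌉ = 14; penalty = 14 × 2% × $158,498.00 = $44,379.44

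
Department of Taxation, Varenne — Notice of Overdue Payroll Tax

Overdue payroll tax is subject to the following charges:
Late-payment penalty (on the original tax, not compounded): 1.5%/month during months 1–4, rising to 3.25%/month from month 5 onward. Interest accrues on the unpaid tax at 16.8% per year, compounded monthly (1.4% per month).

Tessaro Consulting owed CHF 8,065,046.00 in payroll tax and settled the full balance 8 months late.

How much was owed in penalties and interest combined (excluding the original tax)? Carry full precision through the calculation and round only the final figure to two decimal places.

Penalty, months 1–4: 4 × 1.5% × CHF 8,065,046.00 = CHF 483,902.76
Penalty, months 5–8: 4 × 3.25% × CHF 8,065,046.00 = CHF 1,048,455.98
Interest: CHF 8,065,046.00 × ((1 + 0.014)^8 − 1) = CHF 8,065,046.00 × 0.1176444… = CHF 948,807.3642…
Penalties + interest = CHF 1,532,358.7400 + CHF 948,807.3642… = CHF 2,481,166.10

CHF 2,481,166.10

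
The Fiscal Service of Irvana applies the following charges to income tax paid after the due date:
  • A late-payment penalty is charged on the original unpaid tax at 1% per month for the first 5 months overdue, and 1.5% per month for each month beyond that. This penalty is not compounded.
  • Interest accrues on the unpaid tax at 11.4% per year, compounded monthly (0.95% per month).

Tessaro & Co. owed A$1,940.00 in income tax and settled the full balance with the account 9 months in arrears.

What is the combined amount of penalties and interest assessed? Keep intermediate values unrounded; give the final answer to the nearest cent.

Penalty, months 1–5: 5 × 1% × A$1,940.00 = A$97.00
Penalty, months 6–9: 4 × 1.5% × A$1,940.00 = A$116.40
Interest: A$1,940.00 × ((1 + 0.0095)^9 − 1) = A$1,940.00 × 0.0888221… = A$172.3148…
Penalties + interest = A$213.4000 + A$172.3148… = A$385.71

A$385.71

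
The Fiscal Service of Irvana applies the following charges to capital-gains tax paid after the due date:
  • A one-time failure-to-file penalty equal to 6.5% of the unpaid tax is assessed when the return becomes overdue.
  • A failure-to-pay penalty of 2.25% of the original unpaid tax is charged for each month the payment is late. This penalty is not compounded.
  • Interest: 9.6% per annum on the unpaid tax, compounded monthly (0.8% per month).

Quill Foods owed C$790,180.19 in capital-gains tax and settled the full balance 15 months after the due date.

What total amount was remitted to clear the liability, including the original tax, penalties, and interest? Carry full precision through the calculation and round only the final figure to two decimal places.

C$1,208,547.93

Failure-to-file penalty: 6.5% × C$790,180.19 = C$51,361.71…
Failure-to-pay penalty = 2.25% × C$790,180.19 × 15 mo = C$266,685.81…
Interest: C$790,180.19 × ((1 + 0.008)^15 − 1) = C$790,180.19 × 0.1269587… = C$100,320.2108…
Total = C$790,180.19 + C$318,047.5265… + C$100,320.2108… = C$1,208,547.93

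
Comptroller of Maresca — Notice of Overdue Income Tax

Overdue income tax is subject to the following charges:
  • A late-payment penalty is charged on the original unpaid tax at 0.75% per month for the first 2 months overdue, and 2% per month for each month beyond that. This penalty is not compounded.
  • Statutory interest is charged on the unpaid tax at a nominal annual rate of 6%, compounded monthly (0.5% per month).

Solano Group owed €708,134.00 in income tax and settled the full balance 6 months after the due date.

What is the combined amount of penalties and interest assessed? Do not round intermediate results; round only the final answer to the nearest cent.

€88,784.08

Penalty, months 1–2: 2 × 0.75% × €708,134.00 = €10,622.01
Penalty, months 3–6: 4 × 2% × €708,134.00 = €56,650.72
Interest: €708,134.00 × ((1 + 0.005)^6 − 1) = €708,134.00 × 0.0303775… = €21,511.3472…
Penalties + interest = €67,272.7300 + €21,511.3472… = €88,784.08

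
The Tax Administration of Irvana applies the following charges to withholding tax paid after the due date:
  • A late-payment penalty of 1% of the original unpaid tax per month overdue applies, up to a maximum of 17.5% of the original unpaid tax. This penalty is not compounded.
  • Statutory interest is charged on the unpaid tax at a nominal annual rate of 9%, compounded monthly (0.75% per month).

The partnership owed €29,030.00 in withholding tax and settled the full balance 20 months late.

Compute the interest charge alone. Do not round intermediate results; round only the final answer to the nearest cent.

€4,679.18

Interest: €29,030.00 × ((1 + 0.0075)^20 − 1) = €29,030.00 × 0.1611841… = €4,679.1757…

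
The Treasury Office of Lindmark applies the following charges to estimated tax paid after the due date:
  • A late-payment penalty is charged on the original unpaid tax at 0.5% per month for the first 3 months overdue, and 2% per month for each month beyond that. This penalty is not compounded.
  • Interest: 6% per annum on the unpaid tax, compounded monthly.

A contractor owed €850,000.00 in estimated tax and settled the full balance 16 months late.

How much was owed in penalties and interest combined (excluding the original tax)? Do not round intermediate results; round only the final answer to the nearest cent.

Penalty, months 1–3: 3 × 0.5% × €850,000.00 = €12,750.00
Penalty, months 4–16: 13 × 2% × €850,000.00 = €221,000.00
Interest (6%/yr ÷ 12 = 0.5%/month): €850,000.00 × ((1 + 0.005)^16 − 1) = €70,610.4786…
Penalties + interest = €233,750.0000 + €70,610.4786… = €304,360.48

€304,360.48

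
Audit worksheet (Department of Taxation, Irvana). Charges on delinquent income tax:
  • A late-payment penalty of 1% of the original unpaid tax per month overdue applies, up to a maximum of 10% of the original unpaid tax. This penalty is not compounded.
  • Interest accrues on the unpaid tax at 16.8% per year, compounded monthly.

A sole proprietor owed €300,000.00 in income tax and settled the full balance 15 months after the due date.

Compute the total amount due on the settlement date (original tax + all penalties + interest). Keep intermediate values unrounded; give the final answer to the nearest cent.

€399,564.78

Penalty (uncapped): 15 × 1% × €300,000.00 = €45,000.00; cap = 10% × €300,000.00 = €30,000.00 → penalty = €30,000.00
Interest (16.8%/yr ÷ 12 = 1.4%/month): €300,000.00 × ((1 + 0.014)^15 − 1) = €69,564.7834…
Total = €300,000.00 + €30,000.0000 + €69,564.7834… = €399,564.78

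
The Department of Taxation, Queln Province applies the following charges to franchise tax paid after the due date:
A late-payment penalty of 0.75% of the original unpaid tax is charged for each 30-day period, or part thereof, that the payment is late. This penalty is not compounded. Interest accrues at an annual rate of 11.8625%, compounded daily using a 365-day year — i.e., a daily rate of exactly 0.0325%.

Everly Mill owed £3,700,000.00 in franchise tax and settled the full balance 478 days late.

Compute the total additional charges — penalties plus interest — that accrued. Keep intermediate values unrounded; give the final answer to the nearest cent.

Penalty periods: ⌈478/30⌉ = 16; penalty = 16 × 0.75% × £3,700,000.00 = £444,000.00
Interest: £3,700,000.00 × ((1 + 0.000325)^478 − 1) = £3,700,000.00 × 0.16803723… = £621,737.7605…
Penalties + interest = £444,000.0000 + £621,737.7605… = £1,065,737.76

£1,065,737.76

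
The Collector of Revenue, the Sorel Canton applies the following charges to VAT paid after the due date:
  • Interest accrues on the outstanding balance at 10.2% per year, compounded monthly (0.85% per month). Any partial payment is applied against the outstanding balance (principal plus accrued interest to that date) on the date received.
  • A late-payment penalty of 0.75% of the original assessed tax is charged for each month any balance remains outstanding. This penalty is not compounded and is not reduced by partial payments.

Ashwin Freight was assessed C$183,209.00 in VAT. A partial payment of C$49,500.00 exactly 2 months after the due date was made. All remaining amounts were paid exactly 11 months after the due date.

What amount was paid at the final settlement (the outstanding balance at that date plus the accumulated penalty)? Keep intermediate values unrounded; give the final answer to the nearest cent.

C$162,782.61

Balance at month 2: C$183,209.0000 × (1 + 0.0085)^2 = C$186,336.7899…
After C$49,500.00 payment: C$186,336.7899… − C$49,500.00 = C$136,836.7899…
Balance at month 11: C$136,836.7899… × (1 + 0.0085)^9 = C$147,667.8665…
Penalty: 11 × 0.75% × C$183,209.00 = C$15,114.74…
Final settlement = outstanding balance + penalty = C$147,667.8665… + C$15,114.74… = C$162,782.61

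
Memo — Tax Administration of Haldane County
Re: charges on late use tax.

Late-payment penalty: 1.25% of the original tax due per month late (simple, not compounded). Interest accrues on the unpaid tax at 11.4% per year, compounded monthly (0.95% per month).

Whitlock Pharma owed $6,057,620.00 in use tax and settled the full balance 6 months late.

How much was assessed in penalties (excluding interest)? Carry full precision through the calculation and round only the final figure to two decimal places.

$454,321.50

Late-payment penalty: 6 × 1.25% × $6,057,620.00 = $454,321.50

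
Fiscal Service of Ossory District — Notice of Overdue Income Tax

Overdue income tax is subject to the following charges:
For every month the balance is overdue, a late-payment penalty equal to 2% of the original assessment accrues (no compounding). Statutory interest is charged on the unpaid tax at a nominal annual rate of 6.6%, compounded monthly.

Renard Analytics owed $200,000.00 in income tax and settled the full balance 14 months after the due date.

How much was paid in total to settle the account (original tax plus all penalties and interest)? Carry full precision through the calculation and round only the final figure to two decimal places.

Late-payment penalty = 2% × $200,000.00 × 14 mo = $56,000.00
Interest (6.6%/yr ÷ 12 = 0.55%/month): $200,000.00 × ((1 + 0.0055)^14 − 1) = $15,962.8473…
Total = $200,000.00 + $56,000.0000 + $15,962.8473… = $271,962.85

$271,962.85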